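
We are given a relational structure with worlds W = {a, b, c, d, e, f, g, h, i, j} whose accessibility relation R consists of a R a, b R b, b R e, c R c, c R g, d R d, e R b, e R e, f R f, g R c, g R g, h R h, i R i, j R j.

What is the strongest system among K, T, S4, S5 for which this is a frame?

Reflexive (axiom T): yes — every world is R-related to itself.
Transitive (axiom 4): yes — every two-step R-path is closed by a direct edge.
Euclidean (axiom 5): yes — any two successors of a common world are R-related.
So F validates K, T, S4, S5. The strongest is S5.

S5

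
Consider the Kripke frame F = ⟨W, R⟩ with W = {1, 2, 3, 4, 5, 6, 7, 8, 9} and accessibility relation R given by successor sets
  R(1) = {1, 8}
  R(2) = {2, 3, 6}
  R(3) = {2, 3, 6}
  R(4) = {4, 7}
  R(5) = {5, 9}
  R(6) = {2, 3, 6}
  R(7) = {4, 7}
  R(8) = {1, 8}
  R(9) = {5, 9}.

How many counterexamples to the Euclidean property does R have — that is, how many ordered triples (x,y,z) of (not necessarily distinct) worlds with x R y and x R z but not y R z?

0

R is Euclidean; there are no such tuples.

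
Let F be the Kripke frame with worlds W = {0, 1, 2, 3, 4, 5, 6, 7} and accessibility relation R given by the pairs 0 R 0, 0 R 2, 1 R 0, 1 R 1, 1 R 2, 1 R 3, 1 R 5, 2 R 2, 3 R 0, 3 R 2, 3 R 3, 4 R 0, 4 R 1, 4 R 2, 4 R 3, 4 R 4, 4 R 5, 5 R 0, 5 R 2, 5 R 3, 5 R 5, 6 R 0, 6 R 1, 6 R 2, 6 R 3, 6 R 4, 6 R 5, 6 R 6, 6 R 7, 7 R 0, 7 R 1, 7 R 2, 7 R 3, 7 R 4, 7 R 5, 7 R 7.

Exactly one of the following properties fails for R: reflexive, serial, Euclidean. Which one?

Reflexive: yes — every world is R-related to itself.
Serial: yes — every world has a successor (e.g. 0 R 0).
Euclidean: no — 1 R 0 and 1 R 3, but not 0 R 3.
Only Euclidean fails.

Euclidean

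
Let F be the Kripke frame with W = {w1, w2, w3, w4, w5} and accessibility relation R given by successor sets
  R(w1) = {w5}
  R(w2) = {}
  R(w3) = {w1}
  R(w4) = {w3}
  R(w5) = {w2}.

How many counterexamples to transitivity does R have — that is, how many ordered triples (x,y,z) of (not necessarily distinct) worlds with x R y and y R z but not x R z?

Enumerating: (w1,w5,w2), (w3,w1,w5), (w4,w3,w1).

3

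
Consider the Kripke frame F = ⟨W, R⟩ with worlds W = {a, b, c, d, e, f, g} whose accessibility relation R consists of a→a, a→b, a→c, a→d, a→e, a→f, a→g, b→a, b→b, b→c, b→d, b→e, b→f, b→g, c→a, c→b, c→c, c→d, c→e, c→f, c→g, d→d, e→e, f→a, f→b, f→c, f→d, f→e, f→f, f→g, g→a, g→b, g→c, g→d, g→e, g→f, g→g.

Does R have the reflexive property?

Yes

Reflexive: yes — every world is R-related to itself.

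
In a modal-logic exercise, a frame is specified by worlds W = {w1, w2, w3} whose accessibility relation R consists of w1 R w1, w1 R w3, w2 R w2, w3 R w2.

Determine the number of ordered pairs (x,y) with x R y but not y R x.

Enumerating: (w1,w3), (w3,w2).

2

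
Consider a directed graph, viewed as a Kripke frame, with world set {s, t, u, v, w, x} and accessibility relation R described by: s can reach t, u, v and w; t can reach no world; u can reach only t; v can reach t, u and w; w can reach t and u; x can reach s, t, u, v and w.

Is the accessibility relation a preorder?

Reflexive: no — s is not related to itself.
Transitive: yes — every two-step R-path is closed by a direct edge.
So R is not a preorder.

No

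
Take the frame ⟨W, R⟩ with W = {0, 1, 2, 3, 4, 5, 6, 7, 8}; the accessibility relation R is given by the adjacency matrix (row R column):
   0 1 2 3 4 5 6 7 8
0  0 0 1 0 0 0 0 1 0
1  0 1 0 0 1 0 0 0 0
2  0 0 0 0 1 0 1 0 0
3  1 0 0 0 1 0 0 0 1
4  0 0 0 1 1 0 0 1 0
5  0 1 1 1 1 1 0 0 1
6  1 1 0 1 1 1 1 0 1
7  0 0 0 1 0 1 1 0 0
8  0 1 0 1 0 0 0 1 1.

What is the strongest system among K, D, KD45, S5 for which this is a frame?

D

Serial (axiom D): yes — every world has a successor (e.g. 0 R 2).
Euclidean (axiom 5): no — 0 R 2 and 0 R 7, but not 2 R 7.
Transitive (axiom 4): no — 0 R 2 and 2 R 4, but not 0 R 4.
Reflexive (axiom T): no — 0 is not related to itself.
So F validates K, D; KD45 would additionally require R to be Euclidean and transitive. The strongest is D.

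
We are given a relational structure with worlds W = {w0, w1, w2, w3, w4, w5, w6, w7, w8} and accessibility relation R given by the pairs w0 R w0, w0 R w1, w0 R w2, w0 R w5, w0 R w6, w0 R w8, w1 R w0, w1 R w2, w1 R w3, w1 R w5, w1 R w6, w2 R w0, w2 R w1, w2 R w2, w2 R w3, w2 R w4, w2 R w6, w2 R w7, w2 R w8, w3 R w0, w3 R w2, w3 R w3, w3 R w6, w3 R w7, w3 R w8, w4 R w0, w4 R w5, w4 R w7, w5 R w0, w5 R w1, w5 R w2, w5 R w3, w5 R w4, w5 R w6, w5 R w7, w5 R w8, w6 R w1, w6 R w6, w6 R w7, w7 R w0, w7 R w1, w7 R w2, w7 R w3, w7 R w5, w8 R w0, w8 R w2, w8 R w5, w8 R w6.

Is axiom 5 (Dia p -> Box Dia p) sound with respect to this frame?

By correspondence theory, 5 is valid on a frame iff R is Euclidean.
Euclidean: no — w0 R w1 and w0 R w8, but not w1 R w8.

No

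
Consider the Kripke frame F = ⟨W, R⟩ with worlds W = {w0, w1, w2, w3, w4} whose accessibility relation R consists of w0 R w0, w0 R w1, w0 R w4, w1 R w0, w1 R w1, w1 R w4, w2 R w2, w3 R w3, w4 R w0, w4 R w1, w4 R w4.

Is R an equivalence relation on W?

Yes

Reflexive: yes — every world is R-related to itself.
Symmetric: yes — every pair in R has its reverse in R.
Transitive: yes — every two-step R-path is closed by a direct edge.
So R is an equivalence relation.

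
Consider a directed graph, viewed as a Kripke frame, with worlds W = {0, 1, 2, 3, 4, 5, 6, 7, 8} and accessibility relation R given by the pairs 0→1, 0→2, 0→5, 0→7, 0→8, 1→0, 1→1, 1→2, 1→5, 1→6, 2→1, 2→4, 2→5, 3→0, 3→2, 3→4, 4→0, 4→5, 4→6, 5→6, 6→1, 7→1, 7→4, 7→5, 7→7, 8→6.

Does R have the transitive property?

Transitive: no — 0 R 1 and 1 R 6, but not 0 R 6.

No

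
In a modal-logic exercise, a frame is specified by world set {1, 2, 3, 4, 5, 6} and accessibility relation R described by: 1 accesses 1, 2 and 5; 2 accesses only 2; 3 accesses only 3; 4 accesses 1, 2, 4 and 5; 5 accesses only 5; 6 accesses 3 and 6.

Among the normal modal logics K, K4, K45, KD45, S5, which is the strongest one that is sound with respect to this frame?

K4

Transitive (axiom 4): yes — every two-step R-path is closed by a direct edge.
Euclidean (axiom 5): no — 1 R 2 and 1 R 5, but not 2 R 5.
Serial (axiom D): yes — every world has a successor (e.g. 1 R 1).
Reflexive (axiom T): yes — every world is R-related to itself.
So F validates K, K4; K45 would additionally require R to be Euclidean. The strongest is K4.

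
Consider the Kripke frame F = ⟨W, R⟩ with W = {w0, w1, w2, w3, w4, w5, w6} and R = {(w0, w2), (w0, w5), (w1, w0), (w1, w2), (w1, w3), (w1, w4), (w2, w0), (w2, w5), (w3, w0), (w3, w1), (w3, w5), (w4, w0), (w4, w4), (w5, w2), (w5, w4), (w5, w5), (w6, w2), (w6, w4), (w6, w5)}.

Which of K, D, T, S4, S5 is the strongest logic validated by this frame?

D

Serial (axiom D): yes — every world has a successor (e.g. w0 R w2).
Reflexive (axiom T): no — w0 is not related to itself.
Transitive (axiom 4): no — w0 R w5 and w5 R w4, but not w0 R w4.
Euclidean (axiom 5): no — w1 R w0 and w1 R w3, but not w0 R w3.
So F validates K, D; T would additionally require R to be reflexive. The strongest is D.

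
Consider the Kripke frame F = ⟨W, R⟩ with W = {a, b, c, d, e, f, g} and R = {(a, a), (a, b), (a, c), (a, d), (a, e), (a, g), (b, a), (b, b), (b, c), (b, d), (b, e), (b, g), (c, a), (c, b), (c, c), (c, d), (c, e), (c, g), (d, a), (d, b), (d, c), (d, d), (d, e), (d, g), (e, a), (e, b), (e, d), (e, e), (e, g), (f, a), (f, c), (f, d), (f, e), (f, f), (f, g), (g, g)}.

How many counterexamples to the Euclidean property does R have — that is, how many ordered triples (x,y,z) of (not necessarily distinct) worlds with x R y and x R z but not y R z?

38

Enumerating: (a,e,c), (a,g,a), (a,g,b), (a,g,c), (a,g,d), (a,g,e), (b,e,c), (b,g,a), (b,g,b), (b,g,c), (b,g,d), (b,g,e), … and 26 more.
Total: 38.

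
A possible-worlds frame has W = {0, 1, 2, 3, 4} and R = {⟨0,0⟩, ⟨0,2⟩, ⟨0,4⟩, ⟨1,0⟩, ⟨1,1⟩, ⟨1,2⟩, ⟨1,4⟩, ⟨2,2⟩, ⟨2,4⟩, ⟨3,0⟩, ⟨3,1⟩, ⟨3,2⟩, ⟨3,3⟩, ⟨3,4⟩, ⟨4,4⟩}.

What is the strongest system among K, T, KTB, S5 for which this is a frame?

T

Reflexive (axiom T): yes — every world is R-related to itself.
Symmetric (axiom B): no — 0 R 2 but not 2 R 0.
Euclidean (axiom 5): no — 0 R 4 and 0 R 2, but not 4 R 2.
So F validates K, T; KTB would additionally require R to be symmetric. The strongest is T.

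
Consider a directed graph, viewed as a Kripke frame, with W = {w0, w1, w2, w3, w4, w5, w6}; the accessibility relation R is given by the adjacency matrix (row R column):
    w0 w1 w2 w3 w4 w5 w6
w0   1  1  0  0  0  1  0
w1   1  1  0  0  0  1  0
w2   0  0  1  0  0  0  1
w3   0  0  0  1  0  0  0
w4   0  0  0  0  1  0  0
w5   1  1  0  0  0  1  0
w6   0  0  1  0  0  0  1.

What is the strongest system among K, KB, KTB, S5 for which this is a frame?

S5

Symmetric (axiom B): yes — every pair in R has its reverse in R.
Reflexive (axiom T): yes — every world is R-related to itself.
Euclidean (axiom 5): yes — any two successors of a common world are R-related.
So F validates K, KB, KTB, S5. The strongest is S5.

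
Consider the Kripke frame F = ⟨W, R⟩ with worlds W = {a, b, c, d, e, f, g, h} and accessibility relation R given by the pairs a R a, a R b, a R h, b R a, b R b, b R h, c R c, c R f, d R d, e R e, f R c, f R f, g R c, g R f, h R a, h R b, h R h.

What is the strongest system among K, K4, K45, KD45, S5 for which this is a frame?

KD45

Transitive (axiom 4): yes — every two-step R-path is closed by a direct edge.
Euclidean (axiom 5): yes — any two successors of a common world are R-related.
Serial (axiom D): yes — every world has a successor (e.g. a R a).
Reflexive (axiom T): no — g is not related to itself.
So F validates K, K4, K45, KD45; S5 would additionally require R to be reflexive. The strongest is KD45.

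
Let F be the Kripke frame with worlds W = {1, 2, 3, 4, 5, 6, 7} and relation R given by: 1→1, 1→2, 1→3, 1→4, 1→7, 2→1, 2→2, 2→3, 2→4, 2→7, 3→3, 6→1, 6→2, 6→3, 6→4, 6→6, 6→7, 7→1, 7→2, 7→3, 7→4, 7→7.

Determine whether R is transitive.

Transitive: yes — every two-step R-path is closed by a direct edge.

Yes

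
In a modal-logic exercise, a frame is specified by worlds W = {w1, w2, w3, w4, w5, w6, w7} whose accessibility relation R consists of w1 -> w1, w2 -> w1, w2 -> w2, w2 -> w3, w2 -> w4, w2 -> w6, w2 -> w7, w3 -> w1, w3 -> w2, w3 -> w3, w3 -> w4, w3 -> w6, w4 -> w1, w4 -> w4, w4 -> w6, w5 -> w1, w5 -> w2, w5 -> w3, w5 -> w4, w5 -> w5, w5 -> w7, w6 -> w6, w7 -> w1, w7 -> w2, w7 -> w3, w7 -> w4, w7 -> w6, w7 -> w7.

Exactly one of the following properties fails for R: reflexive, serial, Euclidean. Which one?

Reflexive: yes — every world is R-related to itself.
Serial: yes — every world has a successor (e.g. w1 R w1).
Euclidean: no — w2 R w1 and w2 R w3, but not w1 R w3.
Only Euclidean fails.

Euclidean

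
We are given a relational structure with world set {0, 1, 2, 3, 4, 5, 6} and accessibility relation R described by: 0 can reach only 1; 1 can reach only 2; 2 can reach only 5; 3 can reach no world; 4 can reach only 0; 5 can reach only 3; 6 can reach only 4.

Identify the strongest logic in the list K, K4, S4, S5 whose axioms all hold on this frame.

K

Transitive (axiom 4): no — 0 R 1 and 1 R 2, but not 0 R 2.
Reflexive (axiom T): no — 0 is not related to itself.
Euclidean (axiom 5): no — 0 R 1 and 0 R 1, but not 1 R 1.
So F validates K; K4 would additionally require R to be transitive. The strongest is K.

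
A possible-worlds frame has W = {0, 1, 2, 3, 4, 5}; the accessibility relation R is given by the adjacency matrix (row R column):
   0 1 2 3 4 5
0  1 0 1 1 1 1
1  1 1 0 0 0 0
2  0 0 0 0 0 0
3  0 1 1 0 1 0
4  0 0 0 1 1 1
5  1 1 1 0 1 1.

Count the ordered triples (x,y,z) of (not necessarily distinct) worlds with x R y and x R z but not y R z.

34

Enumerating: (0,2,0), (0,2,2), (0,2,3), (0,2,4), (0,2,5), (0,3,0), (0,3,3), (0,3,5), (0,4,0), (0,4,2), (0,5,3), (1,0,1), … and 22 more.
Total: 34.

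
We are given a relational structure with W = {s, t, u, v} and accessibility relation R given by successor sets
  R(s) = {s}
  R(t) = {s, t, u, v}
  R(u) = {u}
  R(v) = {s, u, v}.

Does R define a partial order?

Yes

Reflexive: yes — every world is R-related to itself.
Transitive: yes — every two-step R-path is closed by a direct edge.
Antisymmetric: yes — no distinct pair is related both ways.
So R is a partial order.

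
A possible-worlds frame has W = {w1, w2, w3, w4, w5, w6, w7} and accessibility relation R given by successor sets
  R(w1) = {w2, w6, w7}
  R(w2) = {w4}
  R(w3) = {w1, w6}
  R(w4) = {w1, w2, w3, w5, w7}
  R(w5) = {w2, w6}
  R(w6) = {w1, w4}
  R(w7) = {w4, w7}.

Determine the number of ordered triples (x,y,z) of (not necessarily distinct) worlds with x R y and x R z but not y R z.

Enumerating: (w1,w2,w2), (w1,w2,w6), (w1,w2,w7), (w1,w6,w2), (w1,w6,w6), (w1,w6,w7), (w1,w7,w2), (w1,w7,w6), (w2,w4,w4), (w3,w1,w1), (w3,w6,w6), (w4,w1,w1), … and 27 more.
Total: 39.

39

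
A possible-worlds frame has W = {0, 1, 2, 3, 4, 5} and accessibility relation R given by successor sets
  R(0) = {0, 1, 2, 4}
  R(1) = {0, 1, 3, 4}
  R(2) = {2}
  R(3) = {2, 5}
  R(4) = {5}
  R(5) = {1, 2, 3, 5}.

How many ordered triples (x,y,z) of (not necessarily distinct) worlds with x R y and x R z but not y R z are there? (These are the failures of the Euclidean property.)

25

Enumerating: (0,1,2), (0,2,0), (0,2,1), (0,2,4), (0,4,0), (0,4,1), (0,4,2), (0,4,4), (1,0,3), (1,3,0), (1,3,1), (1,3,3), … and 13 more.
Total: 25.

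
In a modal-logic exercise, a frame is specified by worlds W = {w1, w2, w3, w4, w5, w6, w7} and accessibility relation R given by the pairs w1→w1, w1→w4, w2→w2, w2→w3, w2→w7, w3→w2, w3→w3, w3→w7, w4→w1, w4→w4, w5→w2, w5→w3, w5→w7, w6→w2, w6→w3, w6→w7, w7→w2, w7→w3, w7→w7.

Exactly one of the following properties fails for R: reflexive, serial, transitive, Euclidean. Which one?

reflexive

Reflexive: no — w5 is not related to itself.
Serial: yes — every world has a successor (e.g. w1 R w1).
Transitive: yes — every two-step R-path is closed by a direct edge.
Euclidean: yes — any two successors of a common world are R-related.
Only reflexive fails.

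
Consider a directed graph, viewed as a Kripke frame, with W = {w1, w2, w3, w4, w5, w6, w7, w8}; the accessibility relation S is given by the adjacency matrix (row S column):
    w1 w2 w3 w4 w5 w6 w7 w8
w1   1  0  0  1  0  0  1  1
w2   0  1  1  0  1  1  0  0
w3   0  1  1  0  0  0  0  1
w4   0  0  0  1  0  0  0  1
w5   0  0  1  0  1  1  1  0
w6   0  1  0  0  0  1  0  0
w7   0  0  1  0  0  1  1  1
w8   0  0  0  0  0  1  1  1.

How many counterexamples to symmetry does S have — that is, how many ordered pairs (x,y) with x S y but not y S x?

Enumerating: (w1,w4), (w1,w7), (w1,w8), (w2,w5), (w3,w8), (w4,w8), (w5,w3), (w5,w6), (w5,w7), (w7,w3), (w7,w6), (w8,w6).

12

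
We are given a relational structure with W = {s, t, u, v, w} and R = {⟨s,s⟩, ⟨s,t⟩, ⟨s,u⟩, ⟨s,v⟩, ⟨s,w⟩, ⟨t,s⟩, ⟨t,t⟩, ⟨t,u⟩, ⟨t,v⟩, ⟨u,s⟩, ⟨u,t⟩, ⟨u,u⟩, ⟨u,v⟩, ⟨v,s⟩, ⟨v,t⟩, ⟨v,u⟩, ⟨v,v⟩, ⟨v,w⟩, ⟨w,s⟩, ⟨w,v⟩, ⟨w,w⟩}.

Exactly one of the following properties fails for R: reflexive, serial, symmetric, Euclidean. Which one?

Euclidean

Reflexive: yes — every world is R-related to itself.
Serial: yes — every world has a successor (e.g. s R s).
Symmetric: yes — every pair in R has its reverse in R.
Euclidean: no — s R t and s R w, but not t R w.
Only Euclidean fails.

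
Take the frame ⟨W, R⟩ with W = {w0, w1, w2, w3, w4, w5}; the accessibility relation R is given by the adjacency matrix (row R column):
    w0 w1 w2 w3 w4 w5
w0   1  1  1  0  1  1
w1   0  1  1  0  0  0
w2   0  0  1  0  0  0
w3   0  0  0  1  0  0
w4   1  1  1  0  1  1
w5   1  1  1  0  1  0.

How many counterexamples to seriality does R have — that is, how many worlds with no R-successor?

0

R is serial; there are no such worlds.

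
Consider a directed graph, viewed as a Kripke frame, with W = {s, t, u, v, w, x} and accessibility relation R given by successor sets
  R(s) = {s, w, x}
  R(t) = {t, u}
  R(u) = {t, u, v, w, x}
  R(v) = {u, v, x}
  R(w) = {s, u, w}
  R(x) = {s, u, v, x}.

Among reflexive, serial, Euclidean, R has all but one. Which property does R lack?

Reflexive: yes — every world is R-related to itself.
Serial: yes — every world has a successor (e.g. s R s).
Euclidean: no — s R w and s R x, but not w R x.
Only Euclidean fails.

Euclidean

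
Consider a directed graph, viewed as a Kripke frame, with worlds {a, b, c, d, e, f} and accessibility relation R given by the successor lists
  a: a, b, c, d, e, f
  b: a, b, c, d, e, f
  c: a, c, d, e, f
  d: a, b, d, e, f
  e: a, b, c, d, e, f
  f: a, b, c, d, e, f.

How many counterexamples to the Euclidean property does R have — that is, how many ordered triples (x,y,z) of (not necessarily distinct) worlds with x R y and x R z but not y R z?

9

Enumerating: (a,c,b), (a,d,c), (b,c,b), (b,d,c), (c,d,c), (e,c,b), (e,d,c), (f,c,b), (f,d,c).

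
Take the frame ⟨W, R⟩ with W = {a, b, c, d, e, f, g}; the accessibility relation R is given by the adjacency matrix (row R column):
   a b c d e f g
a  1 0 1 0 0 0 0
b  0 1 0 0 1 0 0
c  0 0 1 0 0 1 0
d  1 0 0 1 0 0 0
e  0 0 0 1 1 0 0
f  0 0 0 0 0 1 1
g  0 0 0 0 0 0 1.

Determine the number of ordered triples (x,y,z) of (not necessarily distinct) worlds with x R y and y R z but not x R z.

Enumerating: (a,c,f), (b,e,d), (c,f,g), (d,a,c), (e,d,a).

5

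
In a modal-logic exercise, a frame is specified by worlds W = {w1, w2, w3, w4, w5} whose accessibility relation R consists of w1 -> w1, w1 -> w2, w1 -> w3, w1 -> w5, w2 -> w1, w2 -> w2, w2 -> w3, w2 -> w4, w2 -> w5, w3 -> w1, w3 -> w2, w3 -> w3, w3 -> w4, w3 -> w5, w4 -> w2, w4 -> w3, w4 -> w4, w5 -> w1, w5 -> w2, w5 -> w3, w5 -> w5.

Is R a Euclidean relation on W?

Euclidean: no — w2 R w1 and w2 R w4, but not w1 R w4.

No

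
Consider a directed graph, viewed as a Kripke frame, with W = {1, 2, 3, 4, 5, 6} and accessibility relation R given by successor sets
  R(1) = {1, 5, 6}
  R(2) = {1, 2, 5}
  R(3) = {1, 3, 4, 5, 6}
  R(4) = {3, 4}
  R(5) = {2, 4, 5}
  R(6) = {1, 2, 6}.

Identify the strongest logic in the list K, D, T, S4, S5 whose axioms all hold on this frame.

Serial (axiom D): yes — every world has a successor (e.g. 1 R 1).
Reflexive (axiom T): yes — every world is R-related to itself.
Transitive (axiom 4): no — 1 R 5 and 5 R 2, but not 1 R 2.
Euclidean (axiom 5): no — 1 R 5 and 1 R 6, but not 5 R 6.
So F validates K, D, T; S4 would additionally require R to be transitive. The strongest is T.

T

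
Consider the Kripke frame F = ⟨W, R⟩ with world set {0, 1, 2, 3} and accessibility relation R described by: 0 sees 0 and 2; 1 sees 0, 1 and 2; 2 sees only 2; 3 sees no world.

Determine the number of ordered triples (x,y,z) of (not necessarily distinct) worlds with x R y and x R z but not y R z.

Enumerating: (0,2,0), (1,0,1), (1,2,0), (1,2,1).

4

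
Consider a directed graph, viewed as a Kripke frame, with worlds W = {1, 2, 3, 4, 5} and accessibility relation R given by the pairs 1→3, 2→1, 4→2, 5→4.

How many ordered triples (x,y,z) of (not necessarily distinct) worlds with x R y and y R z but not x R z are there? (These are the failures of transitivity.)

3

Enumerating: (2,1,3), (4,2,1), (5,4,2).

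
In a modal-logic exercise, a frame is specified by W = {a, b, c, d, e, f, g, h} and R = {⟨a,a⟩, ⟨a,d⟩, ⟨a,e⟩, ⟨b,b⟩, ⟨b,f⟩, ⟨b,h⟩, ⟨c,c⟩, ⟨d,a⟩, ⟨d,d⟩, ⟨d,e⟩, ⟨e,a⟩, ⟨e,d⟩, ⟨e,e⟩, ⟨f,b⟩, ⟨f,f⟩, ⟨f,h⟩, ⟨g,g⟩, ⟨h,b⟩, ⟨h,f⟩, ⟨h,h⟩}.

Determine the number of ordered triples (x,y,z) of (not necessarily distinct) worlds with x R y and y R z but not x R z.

0

R is transitive; there are no such tuples.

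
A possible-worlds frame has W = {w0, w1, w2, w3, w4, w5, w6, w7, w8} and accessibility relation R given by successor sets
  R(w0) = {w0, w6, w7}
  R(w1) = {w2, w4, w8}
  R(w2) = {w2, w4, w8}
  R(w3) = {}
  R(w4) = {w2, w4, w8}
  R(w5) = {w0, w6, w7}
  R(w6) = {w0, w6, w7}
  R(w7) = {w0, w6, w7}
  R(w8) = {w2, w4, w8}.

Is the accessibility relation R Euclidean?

Yes

Euclidean: yes — any two successors of a common world are R-related.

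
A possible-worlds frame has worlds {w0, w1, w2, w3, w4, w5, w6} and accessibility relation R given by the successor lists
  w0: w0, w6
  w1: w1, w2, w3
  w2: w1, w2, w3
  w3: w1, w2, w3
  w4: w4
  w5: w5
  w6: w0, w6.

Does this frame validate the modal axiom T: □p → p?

Yes

By correspondence theory, T is valid on a frame iff R is reflexive.
Reflexive: yes — every world is R-related to itself.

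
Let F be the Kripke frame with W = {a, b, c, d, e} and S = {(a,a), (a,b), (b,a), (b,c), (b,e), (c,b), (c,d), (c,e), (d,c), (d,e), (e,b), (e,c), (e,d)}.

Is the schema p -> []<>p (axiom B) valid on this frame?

Axiom B corresponds to the accessibility relation being symmetric.
Symmetric: yes — every pair in S has its reverse in S.

Yes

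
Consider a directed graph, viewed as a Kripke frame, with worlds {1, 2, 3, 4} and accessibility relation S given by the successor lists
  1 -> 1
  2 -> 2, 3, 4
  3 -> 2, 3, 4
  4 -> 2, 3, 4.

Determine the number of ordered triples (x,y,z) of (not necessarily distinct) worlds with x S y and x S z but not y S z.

0

S is Euclidean; there are no such tuples.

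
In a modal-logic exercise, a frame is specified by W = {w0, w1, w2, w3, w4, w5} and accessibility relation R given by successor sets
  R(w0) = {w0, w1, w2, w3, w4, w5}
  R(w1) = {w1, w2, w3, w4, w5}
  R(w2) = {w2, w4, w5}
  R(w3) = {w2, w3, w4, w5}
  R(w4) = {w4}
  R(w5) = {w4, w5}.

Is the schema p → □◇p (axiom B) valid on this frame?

The schema B characterises exactly the symmetric frames.
Symmetric: no — w0 R w1 but not w1 R w0.

No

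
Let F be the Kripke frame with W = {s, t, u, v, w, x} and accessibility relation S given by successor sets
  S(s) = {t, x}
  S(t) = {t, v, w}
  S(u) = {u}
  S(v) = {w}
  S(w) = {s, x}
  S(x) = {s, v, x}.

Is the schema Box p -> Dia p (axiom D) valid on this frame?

Axiom D corresponds to the accessibility relation being serial.
Serial: yes — every world has a successor (e.g. s S t).

Yes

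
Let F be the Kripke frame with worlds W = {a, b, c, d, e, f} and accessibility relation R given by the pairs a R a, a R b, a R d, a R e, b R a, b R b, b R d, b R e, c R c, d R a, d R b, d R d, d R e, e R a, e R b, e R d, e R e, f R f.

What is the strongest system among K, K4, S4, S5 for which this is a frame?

Transitive (axiom 4): yes — every two-step R-path is closed by a direct edge.
Reflexive (axiom T): yes — every world is R-related to itself.
Euclidean (axiom 5): yes — any two successors of a common world are R-related.
So F validates K, K4, S4, S5. The strongest is S5.

S5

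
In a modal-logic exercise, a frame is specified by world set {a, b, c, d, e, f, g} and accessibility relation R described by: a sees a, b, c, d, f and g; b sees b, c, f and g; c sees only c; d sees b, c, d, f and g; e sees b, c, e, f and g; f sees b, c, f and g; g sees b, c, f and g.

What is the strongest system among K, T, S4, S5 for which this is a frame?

S4

Reflexive (axiom T): yes — every world is R-related to itself.
Transitive (axiom 4): yes — every two-step R-path is closed by a direct edge.
Euclidean (axiom 5): no — a R b and a R d, but not b R d.
So F validates K, T, S4; S5 would additionally require R to be Euclidean. The strongest is S4.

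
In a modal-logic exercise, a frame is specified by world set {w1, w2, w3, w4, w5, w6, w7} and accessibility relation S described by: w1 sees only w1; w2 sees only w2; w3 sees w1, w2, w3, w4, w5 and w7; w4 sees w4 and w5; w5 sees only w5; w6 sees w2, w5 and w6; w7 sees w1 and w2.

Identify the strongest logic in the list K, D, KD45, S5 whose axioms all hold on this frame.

D

Serial (axiom D): yes — every world has a successor (e.g. w1 S w1).
Euclidean (axiom 5): no — w3 S w1 and w3 S w2, but not w1 S w2.
Transitive (axiom 4): yes — every two-step S-path is closed by a direct edge.
Reflexive (axiom T): no — w7 is not related to itself.
So F validates K, D; KD45 would additionally require S to be Euclidean. The strongest is D.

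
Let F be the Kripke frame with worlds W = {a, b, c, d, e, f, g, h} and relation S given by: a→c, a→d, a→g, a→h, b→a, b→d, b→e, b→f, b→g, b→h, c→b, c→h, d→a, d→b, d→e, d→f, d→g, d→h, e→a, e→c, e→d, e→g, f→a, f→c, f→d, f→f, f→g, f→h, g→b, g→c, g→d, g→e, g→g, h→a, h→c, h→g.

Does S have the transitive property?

No

Transitive: no — a S c and c S b, but not a S b.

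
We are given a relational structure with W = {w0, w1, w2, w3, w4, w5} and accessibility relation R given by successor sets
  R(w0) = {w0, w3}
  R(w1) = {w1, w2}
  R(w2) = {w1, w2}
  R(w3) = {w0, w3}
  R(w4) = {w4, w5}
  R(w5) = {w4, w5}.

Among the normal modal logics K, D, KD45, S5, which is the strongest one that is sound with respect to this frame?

S5

Serial (axiom D): yes — every world has a successor (e.g. w0 R w0).
Euclidean (axiom 5): yes — any two successors of a common world are R-related.
Transitive (axiom 4): yes — every two-step R-path is closed by a direct edge.
Reflexive (axiom T): yes — every world is R-related to itself.
So F validates K, D, KD45, S5. The strongest is S5.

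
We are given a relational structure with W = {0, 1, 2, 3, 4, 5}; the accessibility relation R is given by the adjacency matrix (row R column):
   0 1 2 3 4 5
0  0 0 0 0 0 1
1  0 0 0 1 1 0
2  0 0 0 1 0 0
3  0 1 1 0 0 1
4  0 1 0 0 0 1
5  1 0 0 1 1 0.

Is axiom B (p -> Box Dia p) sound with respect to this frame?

Yes

The schema B characterises exactly the symmetric frames.
Symmetric: yes — every pair in R has its reverse in R.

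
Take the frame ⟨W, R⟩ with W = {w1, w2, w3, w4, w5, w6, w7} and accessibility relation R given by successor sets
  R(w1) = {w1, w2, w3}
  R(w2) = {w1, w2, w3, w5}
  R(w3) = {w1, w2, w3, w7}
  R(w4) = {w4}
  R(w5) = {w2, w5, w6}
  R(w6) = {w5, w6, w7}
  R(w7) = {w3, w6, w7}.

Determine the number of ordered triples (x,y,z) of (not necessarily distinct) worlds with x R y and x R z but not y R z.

14

Enumerating: (w2,w1,w5), (w2,w3,w5), (w2,w5,w1), (w2,w5,w3), (w3,w1,w7), (w3,w2,w7), (w3,w7,w1), (w3,w7,w2), (w5,w2,w6), (w5,w6,w2), (w6,w5,w7), (w6,w7,w5), (w7,w3,w6), (w7,w6,w3).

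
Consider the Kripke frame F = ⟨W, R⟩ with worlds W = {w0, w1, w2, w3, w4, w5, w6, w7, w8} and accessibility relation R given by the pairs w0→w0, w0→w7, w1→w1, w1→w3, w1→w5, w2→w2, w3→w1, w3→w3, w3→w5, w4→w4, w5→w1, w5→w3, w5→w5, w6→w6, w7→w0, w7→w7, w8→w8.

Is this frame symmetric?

Yes

Symmetric: yes — every pair in R has its reverse in R.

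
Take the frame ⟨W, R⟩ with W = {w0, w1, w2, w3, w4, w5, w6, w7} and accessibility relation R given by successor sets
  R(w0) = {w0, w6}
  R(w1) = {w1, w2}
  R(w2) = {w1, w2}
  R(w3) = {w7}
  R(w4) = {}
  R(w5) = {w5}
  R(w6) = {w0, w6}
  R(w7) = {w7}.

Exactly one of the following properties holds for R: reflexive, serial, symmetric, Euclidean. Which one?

Reflexive: no — w3 is not related to itself.
Serial: no — w4 has no R-successor.
Symmetric: no — w3 R w7 but not w7 R w3.
Euclidean: yes — any two successors of a common world are R-related.
Only Euclidean holds.

Euclidean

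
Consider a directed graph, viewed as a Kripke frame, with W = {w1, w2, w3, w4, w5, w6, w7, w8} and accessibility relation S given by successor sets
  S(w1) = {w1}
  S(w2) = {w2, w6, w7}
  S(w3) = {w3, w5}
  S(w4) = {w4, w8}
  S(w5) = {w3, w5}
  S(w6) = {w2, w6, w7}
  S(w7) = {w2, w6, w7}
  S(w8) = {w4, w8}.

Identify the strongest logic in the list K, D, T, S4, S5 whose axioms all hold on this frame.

S5

Serial (axiom D): yes — every world has a successor (e.g. w1 S w1).
Reflexive (axiom T): yes — every world is S-related to itself.
Transitive (axiom 4): yes — every two-step S-path is closed by a direct edge.
Euclidean (axiom 5): yes — any two successors of a common world are S-related.
So F validates K, D, T, S4, S5. The strongest is S5.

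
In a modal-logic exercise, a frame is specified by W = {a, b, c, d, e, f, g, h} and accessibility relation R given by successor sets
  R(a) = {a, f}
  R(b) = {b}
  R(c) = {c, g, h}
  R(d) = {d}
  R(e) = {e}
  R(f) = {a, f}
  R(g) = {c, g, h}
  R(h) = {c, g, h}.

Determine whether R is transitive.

Yes

Transitive: yes — every two-step R-path is closed by a direct edge.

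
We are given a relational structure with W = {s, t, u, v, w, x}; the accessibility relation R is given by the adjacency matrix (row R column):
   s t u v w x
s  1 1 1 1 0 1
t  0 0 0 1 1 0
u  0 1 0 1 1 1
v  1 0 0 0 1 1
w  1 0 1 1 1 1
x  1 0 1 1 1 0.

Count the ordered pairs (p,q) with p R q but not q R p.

Enumerating: (s,t), (s,u), (t,v), (t,w), (u,t), (u,v), (w,s).

7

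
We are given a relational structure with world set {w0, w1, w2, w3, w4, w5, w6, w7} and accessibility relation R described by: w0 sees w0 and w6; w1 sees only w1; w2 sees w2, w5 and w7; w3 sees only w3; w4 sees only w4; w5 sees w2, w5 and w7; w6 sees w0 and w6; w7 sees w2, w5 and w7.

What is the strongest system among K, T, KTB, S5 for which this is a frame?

S5

Reflexive (axiom T): yes — every world is R-related to itself.
Symmetric (axiom B): yes — every pair in R has its reverse in R.
Euclidean (axiom 5): yes — any two successors of a common world are R-related.
So F validates K, T, KTB, S5. The strongest is S5.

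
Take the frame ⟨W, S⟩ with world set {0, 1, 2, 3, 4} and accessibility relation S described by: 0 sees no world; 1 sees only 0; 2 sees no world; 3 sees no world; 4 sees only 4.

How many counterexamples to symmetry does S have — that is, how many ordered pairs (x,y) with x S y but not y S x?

1

Enumerating: (1,0).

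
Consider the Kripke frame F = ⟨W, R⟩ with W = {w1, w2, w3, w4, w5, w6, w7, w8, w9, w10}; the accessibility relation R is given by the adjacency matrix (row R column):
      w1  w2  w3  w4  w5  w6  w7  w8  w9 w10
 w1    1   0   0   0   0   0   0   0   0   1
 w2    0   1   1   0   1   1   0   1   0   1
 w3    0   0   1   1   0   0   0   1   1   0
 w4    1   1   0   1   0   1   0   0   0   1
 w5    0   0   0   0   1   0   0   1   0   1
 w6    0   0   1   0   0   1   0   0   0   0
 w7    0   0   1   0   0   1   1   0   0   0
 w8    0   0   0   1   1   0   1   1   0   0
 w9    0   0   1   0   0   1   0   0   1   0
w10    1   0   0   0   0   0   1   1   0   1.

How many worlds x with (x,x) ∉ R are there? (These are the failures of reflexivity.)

0

R is reflexive; there are no such worlds.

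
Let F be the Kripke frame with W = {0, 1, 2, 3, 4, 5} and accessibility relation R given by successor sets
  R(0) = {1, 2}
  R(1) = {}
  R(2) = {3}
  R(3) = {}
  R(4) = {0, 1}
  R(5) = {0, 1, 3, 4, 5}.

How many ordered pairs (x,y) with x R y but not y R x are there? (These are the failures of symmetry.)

Enumerating: (0,1), (0,2), (2,3), (4,0), (4,1), (5,0), (5,1), (5,3), (5,4).

9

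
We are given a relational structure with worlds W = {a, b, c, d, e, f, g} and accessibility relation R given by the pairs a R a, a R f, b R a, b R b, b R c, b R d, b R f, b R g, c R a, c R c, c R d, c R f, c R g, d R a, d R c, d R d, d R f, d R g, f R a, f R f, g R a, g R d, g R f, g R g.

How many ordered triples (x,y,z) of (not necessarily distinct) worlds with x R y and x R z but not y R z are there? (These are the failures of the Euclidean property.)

30

Enumerating: (b,a,b), (b,a,c), (b,a,d), (b,a,g), (b,c,b), (b,d,b), (b,f,b), (b,f,c), (b,f,d), (b,f,g), (b,g,b), (b,g,c), … and 18 more.
Total: 30.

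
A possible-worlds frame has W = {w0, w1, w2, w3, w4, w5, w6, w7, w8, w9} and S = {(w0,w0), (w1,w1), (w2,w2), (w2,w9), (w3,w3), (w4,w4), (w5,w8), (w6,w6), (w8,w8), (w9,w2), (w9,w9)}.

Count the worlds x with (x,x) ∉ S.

Enumerating: w5, w7.

2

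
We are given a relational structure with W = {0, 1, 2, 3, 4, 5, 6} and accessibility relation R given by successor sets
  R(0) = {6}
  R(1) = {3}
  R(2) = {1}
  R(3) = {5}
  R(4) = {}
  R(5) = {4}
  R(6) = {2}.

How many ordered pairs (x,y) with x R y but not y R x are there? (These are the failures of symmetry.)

Enumerating: (0,6), (1,3), (2,1), (3,5), (5,4), (6,2).

6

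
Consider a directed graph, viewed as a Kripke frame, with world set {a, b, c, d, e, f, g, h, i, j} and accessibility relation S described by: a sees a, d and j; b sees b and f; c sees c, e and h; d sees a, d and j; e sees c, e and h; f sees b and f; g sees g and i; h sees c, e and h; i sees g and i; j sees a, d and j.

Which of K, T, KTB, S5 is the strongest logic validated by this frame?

S5

Reflexive (axiom T): yes — every world is S-related to itself.
Symmetric (axiom B): yes — every pair in S has its reverse in S.
Euclidean (axiom 5): yes — any two successors of a common world are S-related.
So F validates K, T, KTB, S5. The strongest is S5.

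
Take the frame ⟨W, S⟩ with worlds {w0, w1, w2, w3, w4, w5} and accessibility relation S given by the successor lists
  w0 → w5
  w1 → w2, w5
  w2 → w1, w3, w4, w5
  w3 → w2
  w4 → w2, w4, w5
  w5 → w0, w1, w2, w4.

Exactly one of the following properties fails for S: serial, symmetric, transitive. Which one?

Serial: yes — every world has a successor (e.g. w0 S w5).
Symmetric: yes — every pair in S has its reverse in S.
Transitive: no — w0 S w5 and w5 S w1, but not w0 S w1.
Only transitive fails.

transitive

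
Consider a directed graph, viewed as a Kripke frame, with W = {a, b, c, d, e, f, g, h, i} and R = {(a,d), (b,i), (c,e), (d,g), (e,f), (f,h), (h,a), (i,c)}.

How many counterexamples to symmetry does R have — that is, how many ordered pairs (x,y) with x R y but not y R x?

8

Enumerating: (a,d), (b,i), (c,e), (d,g), (e,f), (f,h), (h,a), (i,c).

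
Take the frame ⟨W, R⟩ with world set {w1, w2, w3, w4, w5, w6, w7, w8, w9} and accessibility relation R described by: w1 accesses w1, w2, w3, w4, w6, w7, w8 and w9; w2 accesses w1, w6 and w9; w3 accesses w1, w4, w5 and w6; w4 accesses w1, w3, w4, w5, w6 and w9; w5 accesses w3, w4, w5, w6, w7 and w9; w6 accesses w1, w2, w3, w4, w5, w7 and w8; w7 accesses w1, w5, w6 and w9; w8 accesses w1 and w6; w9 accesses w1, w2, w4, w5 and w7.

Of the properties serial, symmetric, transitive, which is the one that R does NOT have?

Serial: yes — every world has a successor (e.g. w1 R w1).
Symmetric: yes — every pair in R has its reverse in R.
Transitive: no — w1 R w3 and w3 R w5, but not w1 R w5.
Only transitive fails.

transitive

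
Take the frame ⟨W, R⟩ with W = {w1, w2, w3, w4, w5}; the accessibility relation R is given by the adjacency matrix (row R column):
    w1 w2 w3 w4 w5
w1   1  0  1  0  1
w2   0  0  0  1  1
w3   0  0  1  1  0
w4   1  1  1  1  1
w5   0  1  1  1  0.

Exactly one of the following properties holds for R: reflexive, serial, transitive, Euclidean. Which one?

Reflexive: no — w2 is not related to itself.
Serial: yes — every world has a successor (e.g. w1 R w1).
Transitive: no — w1 R w3 and w3 R w4, but not w1 R w4.
Euclidean: no — w1 R w3 and w1 R w5, but not w3 R w5.
Only serial holds.

serial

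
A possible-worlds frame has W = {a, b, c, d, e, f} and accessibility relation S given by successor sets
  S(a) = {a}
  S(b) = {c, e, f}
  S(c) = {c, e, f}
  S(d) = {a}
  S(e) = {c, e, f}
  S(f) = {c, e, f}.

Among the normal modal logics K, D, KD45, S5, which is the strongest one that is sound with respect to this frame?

Serial (axiom D): yes — every world has a successor (e.g. a S a).
Euclidean (axiom 5): yes — any two successors of a common world are S-related.
Transitive (axiom 4): yes — every two-step S-path is closed by a direct edge.
Reflexive (axiom T): no — b is not related to itself.
So F validates K, D, KD45; S5 would additionally require S to be reflexive. The strongest is KD45.

KD45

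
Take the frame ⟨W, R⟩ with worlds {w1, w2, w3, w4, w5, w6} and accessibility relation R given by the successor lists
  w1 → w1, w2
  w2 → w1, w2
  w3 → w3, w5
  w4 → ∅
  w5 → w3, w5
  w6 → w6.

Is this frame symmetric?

Symmetric: yes — every pair in R has its reverse in R.

Yes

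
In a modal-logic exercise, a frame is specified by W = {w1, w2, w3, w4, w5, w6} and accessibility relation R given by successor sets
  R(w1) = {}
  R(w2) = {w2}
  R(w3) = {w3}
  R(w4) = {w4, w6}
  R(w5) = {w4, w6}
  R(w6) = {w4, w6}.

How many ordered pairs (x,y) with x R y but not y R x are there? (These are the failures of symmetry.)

2

Enumerating: (w5,w4), (w5,w6).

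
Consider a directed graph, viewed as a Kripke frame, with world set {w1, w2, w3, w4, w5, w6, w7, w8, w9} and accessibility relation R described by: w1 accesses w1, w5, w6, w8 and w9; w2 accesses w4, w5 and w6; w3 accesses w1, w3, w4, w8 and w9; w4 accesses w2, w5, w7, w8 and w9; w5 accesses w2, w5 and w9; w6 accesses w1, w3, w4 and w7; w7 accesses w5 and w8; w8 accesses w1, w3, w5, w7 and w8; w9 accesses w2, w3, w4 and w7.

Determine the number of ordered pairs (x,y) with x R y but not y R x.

Enumerating: (w1,w5), (w1,w9), (w2,w6), (w3,w1), (w3,w4), (w4,w5), (w4,w7), (w4,w8), (w5,w9), (w6,w3), (w6,w4), (w6,w7), (w7,w5), (w8,w5), (w9,w2), (w9,w7).

16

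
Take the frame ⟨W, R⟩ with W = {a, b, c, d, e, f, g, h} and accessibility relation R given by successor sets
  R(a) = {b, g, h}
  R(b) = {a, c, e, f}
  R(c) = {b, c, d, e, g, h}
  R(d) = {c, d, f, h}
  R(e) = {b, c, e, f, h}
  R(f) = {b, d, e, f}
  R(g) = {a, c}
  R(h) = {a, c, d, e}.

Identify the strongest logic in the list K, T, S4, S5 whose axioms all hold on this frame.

K

Reflexive (axiom T): no — a is not related to itself.
Transitive (axiom 4): no — a R b and b R c, but not a R c.
Euclidean (axiom 5): no — a R b and a R g, but not b R g.
So F validates K; T would additionally require R to be reflexive. The strongest is K.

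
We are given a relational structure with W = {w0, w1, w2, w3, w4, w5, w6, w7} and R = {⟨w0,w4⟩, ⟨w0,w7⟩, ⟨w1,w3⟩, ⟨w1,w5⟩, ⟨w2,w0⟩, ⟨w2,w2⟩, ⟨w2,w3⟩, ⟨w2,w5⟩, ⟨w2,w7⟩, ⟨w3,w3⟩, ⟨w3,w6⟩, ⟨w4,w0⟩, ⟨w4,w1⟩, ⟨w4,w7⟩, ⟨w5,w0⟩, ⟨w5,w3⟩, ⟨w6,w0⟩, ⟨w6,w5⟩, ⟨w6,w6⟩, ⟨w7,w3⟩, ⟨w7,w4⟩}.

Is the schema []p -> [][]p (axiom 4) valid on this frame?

No

Axiom 4 corresponds to the accessibility relation being transitive.
Transitive: no — w0 R w4 and w4 R w1, but not w0 R w1.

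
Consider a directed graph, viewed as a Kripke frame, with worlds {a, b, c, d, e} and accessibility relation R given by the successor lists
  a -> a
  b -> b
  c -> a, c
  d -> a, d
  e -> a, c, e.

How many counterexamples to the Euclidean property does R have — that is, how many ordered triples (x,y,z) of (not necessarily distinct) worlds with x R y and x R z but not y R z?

Enumerating: (c,a,c), (d,a,d), (e,a,c), (e,a,e), (e,c,e).

5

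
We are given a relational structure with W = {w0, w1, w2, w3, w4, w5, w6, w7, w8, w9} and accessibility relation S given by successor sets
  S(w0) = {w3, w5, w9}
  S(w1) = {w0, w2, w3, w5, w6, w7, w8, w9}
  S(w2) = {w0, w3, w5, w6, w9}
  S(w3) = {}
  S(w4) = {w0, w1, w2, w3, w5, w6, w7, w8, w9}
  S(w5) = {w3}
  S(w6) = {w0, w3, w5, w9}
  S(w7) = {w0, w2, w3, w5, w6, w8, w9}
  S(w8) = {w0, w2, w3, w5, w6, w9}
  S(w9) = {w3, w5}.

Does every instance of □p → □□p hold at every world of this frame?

By correspondence theory, 4 is valid on a frame iff S is transitive.
Transitive: yes — every two-step S-path is closed by a direct edge.

Yes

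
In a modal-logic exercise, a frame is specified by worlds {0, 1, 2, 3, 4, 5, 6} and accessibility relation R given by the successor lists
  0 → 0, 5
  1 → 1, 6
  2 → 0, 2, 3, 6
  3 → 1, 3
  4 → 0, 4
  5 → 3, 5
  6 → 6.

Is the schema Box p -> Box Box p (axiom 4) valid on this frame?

By correspondence theory, 4 is valid on a frame iff R is transitive.
Transitive: no — 0 R 5 and 5 R 3, but not 0 R 3.

No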